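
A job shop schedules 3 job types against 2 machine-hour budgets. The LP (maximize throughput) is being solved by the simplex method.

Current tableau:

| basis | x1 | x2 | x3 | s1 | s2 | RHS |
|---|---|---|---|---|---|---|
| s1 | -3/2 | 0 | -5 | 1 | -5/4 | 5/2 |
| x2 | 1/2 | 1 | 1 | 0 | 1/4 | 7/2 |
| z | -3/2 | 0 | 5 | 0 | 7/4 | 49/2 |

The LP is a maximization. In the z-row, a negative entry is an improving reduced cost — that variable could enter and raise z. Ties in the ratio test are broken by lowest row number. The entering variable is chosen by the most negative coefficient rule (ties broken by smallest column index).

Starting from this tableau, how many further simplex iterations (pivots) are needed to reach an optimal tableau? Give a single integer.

pivot: x1 in, x2 out → z = 35
No improving column remains; optimal.

1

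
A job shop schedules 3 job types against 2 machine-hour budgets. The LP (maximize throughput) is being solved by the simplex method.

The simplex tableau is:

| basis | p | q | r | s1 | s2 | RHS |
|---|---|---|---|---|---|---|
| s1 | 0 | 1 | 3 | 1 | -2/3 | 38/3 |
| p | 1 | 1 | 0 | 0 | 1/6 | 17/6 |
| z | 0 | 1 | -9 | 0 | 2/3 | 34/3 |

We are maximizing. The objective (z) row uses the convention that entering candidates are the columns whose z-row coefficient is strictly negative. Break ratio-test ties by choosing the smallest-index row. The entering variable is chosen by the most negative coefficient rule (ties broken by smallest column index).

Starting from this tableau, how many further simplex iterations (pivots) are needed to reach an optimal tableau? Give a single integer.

2

pivot: r in, s1 out → z = 148/3
pivot: s2 in, p out → z = 72
No improving column remains; optimal.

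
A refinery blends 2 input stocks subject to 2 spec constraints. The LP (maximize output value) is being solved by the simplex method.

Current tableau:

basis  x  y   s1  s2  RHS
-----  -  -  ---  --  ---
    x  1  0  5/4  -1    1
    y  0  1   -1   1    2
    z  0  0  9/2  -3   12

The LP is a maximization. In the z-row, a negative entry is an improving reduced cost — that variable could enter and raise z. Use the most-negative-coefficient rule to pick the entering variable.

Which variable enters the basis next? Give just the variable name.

Objective-row coefficients: x: 0, y: 0, s1: 9/2, s2: -3.
The most negative is -3 in column s2, so s2 enters.

s2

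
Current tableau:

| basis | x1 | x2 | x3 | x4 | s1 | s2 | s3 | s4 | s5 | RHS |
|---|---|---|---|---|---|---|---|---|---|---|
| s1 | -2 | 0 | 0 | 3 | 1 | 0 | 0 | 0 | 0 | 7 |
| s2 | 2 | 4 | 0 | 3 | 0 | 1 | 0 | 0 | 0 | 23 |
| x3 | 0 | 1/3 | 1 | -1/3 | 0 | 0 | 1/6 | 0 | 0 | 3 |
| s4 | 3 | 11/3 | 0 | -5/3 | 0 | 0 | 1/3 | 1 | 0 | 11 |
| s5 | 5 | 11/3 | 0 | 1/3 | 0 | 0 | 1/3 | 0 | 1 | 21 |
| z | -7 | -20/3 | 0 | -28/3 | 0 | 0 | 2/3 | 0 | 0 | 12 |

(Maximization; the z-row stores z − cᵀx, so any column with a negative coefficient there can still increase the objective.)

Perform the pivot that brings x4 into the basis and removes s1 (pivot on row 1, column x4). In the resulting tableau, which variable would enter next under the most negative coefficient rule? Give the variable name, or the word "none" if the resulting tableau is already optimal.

Pivot element 3. New z-row = old z-row − (-28/3)·(row 1/3).
Updated z-row coefficients: x1: -119/9, x2: -20/3, x3: 0, x4: 0, s1: 28/9, s2: 0, s3: 2/3, s4: 0, s5: 0.
The most negative is -119/9 in column x1, so x1 would enter next.

x1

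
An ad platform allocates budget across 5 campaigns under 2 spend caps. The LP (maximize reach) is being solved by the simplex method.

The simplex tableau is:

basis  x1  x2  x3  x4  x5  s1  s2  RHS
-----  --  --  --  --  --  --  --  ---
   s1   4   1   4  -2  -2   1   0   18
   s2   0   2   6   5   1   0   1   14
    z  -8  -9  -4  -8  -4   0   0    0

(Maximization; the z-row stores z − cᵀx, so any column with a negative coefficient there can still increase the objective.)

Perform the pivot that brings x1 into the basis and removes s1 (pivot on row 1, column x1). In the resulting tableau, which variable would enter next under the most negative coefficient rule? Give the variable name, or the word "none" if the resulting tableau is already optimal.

Pivot element 4. New z-row = old z-row − (-8)·(row 1/4).
Updated z-row coefficients: x1: 0, x2: -7, x3: 4, x4: -12, x5: -8, s1: 2, s2: 0.
The most negative is -12 in column x4, so x4 would enter next.

x4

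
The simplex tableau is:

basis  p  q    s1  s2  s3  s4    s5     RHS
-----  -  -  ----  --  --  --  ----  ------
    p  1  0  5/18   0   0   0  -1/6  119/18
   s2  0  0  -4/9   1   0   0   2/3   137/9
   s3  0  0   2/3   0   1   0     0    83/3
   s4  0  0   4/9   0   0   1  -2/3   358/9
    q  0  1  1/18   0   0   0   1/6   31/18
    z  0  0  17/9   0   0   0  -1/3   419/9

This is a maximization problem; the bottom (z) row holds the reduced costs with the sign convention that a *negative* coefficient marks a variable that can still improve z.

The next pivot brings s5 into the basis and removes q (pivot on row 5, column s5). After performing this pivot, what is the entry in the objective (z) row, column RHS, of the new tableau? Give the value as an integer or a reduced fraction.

Pivot element is row 5, column s5: 1/6.
Normalize row 5: new (row 5, RHS) = (31/18)/(1/6) = 31/3.
z-row ← z-row − (-1/3)·(new row 5): 419/9 − (-1/3)·(31/3) = 50.

50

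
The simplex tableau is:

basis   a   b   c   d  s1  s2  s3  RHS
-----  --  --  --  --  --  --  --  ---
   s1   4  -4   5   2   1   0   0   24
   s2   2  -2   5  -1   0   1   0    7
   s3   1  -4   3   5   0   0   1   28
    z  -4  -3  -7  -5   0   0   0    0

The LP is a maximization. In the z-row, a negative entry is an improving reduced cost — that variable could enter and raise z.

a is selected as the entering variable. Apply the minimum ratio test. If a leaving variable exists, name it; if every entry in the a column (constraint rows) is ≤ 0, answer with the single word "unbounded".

Ratios: row 1 (s1): 24/4 = 6; row 2 (s2): 7/2 = 7/2; row 3 (s3): 28/1 = 28.
Minimum ratio is in the s2 row, so s2 leaves.

s2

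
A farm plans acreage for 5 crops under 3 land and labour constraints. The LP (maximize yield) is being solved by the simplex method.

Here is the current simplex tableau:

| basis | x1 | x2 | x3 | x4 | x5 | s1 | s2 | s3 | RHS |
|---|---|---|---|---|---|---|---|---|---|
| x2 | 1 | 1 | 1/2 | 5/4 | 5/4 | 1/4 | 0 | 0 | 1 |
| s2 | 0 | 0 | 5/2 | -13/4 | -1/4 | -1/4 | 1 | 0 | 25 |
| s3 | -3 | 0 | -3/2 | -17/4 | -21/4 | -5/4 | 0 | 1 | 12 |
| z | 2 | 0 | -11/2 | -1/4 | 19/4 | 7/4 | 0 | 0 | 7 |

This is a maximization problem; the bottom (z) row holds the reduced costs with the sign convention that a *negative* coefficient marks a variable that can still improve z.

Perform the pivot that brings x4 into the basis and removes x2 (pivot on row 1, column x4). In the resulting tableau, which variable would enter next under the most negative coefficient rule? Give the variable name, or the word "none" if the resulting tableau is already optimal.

Pivot element 5/4. New z-row = old z-row − (-1/4)·(row 1/(5/4)).
Updated z-row coefficients: x1: 11/5, x2: 1/5, x3: -27/5, x4: 0, x5: 5, s1: 9/5, s2: 0, s3: 0.
The most negative is -27/5 in column x3, so x3 would enter next.

x3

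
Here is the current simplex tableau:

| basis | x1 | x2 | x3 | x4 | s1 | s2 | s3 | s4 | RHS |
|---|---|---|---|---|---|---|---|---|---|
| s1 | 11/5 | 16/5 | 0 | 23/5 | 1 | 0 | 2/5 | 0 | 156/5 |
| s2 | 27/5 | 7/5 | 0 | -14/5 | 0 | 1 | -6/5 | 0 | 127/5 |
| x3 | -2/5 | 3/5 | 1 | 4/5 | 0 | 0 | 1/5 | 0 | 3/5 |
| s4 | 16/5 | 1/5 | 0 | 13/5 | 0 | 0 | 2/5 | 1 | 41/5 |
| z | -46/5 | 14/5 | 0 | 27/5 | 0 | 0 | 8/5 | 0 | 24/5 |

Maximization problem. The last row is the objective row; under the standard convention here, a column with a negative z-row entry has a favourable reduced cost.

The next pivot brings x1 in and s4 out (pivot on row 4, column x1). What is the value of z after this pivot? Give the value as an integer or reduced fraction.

Minimum ratio for x1: (41/5)/(16/5) = 41/16.
z changes by −(z-row coeff of x1)·ratio = −(-46/5)·(41/16) = 943/40.
New z = 24/5 + (943/40) = 227/8.

227/8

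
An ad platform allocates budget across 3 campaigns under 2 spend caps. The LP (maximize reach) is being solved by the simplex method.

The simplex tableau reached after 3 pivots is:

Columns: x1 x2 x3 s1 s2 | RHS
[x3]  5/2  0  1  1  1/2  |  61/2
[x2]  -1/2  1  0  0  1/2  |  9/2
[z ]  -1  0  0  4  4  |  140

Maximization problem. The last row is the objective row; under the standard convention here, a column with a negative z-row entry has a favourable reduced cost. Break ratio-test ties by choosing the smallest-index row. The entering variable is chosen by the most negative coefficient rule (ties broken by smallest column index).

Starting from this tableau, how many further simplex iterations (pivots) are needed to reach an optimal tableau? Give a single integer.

1

pivot: x1 in, x3 out → z = 761/5
No improving column remains; optimal.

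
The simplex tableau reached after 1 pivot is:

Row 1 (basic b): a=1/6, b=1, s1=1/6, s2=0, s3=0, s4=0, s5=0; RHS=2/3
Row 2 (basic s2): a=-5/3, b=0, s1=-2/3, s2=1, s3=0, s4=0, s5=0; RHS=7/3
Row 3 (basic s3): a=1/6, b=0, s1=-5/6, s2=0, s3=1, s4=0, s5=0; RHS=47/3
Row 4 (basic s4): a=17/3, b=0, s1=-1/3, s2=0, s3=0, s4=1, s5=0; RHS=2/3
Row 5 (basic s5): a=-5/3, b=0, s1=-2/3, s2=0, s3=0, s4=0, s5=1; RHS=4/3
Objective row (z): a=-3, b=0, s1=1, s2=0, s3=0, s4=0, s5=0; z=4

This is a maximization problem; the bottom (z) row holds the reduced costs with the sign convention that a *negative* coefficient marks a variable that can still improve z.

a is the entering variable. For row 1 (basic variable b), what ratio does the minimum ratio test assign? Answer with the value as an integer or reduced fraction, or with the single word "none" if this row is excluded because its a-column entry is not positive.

4

Ratio = RHS / (a entry) = (2/3) / (1/6) = 4.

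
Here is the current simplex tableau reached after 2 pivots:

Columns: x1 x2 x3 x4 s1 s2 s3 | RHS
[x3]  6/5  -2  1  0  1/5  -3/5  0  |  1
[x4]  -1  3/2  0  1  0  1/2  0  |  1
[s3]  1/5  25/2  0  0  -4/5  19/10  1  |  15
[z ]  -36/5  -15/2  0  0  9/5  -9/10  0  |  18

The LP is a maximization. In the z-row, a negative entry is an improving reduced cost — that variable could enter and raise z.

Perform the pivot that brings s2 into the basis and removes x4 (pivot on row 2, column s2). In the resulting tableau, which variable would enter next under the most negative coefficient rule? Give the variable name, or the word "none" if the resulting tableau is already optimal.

Pivot element 1/2. New z-row = old z-row − (-9/10)·(row 2/(1/2)).
Updated z-row coefficients: x1: -9, x2: -24/5, x3: 0, x4: 9/5, s1: 9/5, s2: 0, s3: 0.
The most negative is -9 in column x1, so x1 would enter next.

x1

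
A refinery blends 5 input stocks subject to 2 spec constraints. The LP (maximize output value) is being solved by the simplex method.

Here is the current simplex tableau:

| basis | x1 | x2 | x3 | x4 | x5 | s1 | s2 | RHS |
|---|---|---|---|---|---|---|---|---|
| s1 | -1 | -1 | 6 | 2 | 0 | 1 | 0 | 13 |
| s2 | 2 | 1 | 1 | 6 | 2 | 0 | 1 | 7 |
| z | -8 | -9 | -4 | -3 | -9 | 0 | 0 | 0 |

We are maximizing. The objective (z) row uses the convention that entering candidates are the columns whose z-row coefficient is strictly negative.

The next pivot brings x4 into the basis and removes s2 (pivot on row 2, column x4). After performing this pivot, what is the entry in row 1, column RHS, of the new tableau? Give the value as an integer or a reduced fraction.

Pivot element is row 2, column x4: 6.
Normalize row 2: new (row 2, RHS) = 7/6 = 7/6.
row 1 ← row 1 − 2·(new row 2): 13 − 2·(7/6) = 32/3.

32/3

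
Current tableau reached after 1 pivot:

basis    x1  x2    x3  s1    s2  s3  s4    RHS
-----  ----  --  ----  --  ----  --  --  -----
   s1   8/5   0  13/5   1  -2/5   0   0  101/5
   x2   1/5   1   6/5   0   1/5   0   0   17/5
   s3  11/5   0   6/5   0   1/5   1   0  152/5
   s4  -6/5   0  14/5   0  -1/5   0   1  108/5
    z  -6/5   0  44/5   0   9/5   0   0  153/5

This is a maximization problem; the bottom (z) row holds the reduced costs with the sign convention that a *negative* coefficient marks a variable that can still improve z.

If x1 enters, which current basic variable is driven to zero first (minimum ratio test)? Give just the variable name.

s1

Ratios: row 1 (s1): (101/5)/(8/5) = 101/8; row 2 (x2): (17/5)/(1/5) = 17; row 3 (s3): (152/5)/(11/5) = 152/11; row 4 (s4): entry -6/5 ≤ 0, skip.
Minimum ratio 101/8 is in the s1 row, so s1 leaves.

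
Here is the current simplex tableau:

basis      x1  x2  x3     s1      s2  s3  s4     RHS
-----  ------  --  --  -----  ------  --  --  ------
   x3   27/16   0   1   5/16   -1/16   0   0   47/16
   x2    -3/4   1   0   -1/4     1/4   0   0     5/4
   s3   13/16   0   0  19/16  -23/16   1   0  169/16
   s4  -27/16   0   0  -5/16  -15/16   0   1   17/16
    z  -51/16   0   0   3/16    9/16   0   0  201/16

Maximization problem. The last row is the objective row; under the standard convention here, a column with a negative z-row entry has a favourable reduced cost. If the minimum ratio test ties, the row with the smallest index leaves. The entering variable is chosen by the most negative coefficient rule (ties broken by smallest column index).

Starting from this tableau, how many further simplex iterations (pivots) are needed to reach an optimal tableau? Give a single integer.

pivot: x1 in, x3 out → z = 163/9
No improving column remains; optimal.

1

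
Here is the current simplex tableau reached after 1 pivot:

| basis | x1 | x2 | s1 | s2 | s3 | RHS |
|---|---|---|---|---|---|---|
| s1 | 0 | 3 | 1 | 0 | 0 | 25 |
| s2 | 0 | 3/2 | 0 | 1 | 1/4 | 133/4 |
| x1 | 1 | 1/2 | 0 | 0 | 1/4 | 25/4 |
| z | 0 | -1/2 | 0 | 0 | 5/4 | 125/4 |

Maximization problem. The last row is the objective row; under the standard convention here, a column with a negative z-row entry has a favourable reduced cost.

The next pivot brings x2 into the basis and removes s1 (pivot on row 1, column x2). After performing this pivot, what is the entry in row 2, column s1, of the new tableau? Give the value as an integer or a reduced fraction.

-1/2

Pivot element is row 1, column x2: 3.
Normalize row 1: new (row 1, s1) = 1/3 = 1/3.
row 2 ← row 2 − (3/2)·(new row 1): 0 − (3/2)·(1/3) = -1/2.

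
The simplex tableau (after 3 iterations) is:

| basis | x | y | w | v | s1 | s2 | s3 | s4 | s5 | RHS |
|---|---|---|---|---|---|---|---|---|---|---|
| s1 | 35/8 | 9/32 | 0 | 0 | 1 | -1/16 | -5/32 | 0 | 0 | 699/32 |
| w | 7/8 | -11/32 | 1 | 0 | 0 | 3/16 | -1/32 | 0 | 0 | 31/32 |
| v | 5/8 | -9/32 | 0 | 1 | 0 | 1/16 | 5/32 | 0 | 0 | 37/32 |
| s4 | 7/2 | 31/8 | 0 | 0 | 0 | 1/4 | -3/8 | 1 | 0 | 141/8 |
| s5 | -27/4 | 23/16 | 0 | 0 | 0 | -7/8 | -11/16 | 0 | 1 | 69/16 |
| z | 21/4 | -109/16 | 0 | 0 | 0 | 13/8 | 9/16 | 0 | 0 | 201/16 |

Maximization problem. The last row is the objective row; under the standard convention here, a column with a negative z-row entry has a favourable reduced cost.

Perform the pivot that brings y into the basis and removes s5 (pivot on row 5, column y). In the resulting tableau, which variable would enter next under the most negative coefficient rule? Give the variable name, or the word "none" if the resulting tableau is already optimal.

x

Pivot element 23/16. New z-row = old z-row − (-109/16)·(row 5/(23/16)).
Updated z-row coefficients: x: -615/23, y: 0, w: 0, v: 0, s1: 0, s2: -58/23, s3: -62/23, s4: 0, s5: 109/23.
The most negative is -615/23 in column x, so x would enter next.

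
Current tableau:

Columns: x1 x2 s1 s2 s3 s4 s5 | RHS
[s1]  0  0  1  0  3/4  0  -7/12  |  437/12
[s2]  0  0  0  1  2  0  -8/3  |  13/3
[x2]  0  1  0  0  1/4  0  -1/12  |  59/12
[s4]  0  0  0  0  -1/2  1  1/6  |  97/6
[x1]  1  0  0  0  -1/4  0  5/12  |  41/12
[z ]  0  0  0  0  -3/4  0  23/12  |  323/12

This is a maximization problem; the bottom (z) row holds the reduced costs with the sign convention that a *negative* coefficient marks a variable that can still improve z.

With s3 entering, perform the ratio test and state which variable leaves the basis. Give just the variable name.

Ratios: row 1 (s1): (437/12)/(3/4) = 437/9; row 2 (s2): (13/3)/2 = 13/6; row 3 (x2): (59/12)/(1/4) = 59/3; row 4 (s4): entry -1/2 ≤ 0, skip; row 5 (x1): entry -1/4 ≤ 0, skip.
Minimum ratio 13/6 is in the s2 row, so s2 leaves.

s2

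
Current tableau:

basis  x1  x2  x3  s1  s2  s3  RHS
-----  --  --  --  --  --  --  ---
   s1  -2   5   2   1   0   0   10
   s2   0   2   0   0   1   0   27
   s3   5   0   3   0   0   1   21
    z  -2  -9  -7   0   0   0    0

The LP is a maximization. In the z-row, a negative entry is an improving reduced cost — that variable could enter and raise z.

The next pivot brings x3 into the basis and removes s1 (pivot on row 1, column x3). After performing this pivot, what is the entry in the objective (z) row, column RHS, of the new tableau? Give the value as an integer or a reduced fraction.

35

Pivot element is row 1, column x3: 2.
Normalize row 1: new (row 1, RHS) = 10/2 = 5.
z-row ← z-row − (-7)·(new row 1): 0 − (-7)·5 = 35.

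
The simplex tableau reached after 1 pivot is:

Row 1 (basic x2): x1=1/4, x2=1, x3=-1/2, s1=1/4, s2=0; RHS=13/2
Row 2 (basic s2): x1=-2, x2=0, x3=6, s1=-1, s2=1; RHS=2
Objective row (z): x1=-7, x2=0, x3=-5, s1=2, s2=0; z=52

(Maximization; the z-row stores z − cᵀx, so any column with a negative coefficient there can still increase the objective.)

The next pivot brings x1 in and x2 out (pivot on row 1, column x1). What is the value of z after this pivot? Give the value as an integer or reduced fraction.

234

Minimum ratio for x1: (13/2)/(1/4) = 26.
z changes by −(z-row coeff of x1)·ratio = −(-7)·26 = 182.
New z = 52 + 182 = 234.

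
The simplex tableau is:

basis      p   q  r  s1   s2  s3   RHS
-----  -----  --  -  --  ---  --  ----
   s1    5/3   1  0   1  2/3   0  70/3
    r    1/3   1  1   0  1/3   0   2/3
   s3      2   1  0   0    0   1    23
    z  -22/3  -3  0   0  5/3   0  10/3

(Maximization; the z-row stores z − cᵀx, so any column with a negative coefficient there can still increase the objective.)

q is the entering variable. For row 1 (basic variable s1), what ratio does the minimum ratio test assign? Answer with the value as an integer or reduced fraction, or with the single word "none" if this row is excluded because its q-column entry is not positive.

Ratio = RHS / (q entry) = (70/3) / 1 = 70/3.

70/3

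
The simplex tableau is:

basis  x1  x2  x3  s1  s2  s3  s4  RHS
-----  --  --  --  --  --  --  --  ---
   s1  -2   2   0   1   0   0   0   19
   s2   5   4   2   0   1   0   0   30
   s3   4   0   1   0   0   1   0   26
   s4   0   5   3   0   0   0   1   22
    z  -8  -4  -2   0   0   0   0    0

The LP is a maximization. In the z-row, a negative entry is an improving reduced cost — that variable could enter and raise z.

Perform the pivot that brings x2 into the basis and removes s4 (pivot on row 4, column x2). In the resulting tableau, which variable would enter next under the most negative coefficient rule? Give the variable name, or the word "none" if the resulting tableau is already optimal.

Pivot element 5. New z-row = old z-row − (-4)·(row 4/5).
Updated z-row coefficients: x1: -8, x2: 0, x3: 2/5, s1: 0, s2: 0, s3: 0, s4: 4/5.
The most negative is -8 in column x1, so x1 would enter next.

x1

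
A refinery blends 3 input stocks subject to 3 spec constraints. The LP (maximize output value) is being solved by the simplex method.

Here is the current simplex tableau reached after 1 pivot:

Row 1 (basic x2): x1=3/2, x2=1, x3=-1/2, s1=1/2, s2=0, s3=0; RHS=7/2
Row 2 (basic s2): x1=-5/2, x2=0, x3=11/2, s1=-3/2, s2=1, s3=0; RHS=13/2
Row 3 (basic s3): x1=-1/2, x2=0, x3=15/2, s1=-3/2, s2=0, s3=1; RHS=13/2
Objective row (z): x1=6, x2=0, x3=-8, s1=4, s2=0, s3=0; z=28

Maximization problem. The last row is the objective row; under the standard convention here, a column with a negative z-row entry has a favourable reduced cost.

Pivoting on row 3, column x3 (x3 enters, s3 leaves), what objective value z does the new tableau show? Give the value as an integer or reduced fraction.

524/15

Minimum ratio for x3: (13/2)/(15/2) = 13/15.
z changes by −(z-row coeff of x3)·ratio = −(-8)·(13/15) = 104/15.
New z = 28 + (104/15) = 524/15.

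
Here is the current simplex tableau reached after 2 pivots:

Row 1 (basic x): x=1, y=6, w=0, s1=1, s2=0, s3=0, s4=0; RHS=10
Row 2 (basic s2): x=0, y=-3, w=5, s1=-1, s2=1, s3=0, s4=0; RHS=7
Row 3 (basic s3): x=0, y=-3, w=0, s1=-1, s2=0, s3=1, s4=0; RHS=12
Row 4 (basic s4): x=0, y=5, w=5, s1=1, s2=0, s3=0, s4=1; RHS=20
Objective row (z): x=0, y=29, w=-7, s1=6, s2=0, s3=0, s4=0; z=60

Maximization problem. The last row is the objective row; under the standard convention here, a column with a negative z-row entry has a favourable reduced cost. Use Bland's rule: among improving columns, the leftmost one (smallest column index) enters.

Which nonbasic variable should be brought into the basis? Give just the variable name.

Objective-row coefficients: x: 0, y: 29, w: -7, s1: 6, s2: 0, s3: 0, s4: 0.
Improving columns: w. Bland's rule picks the smallest column index → w.

w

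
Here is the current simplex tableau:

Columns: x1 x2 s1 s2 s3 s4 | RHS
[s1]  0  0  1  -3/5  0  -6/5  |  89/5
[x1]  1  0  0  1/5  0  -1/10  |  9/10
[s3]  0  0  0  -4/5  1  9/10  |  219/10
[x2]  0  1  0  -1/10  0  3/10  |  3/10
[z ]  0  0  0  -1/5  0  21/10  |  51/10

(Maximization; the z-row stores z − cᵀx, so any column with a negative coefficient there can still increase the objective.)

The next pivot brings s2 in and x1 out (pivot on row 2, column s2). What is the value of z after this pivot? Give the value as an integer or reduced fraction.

6

Minimum ratio for s2: (9/10)/(1/5) = 9/2.
z changes by −(z-row coeff of s2)·ratio = −(-1/5)·(9/2) = 9/10.
New z = 51/10 + (9/10) = 6.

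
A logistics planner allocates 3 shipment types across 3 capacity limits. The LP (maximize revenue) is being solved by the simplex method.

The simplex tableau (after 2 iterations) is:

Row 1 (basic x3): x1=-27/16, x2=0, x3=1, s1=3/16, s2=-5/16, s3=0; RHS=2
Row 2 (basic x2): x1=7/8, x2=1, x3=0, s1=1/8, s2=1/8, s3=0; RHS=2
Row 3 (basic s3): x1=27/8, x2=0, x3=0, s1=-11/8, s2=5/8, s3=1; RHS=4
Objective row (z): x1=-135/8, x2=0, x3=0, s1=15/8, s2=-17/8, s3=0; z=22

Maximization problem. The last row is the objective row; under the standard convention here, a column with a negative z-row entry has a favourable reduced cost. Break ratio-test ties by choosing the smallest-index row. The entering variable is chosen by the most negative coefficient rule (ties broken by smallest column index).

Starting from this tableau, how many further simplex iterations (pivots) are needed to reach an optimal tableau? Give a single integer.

pivot: x1 in, s3 out → z = 42
pivot: s1 in, x2 out → z = 52
No improving column remains; optimal.

2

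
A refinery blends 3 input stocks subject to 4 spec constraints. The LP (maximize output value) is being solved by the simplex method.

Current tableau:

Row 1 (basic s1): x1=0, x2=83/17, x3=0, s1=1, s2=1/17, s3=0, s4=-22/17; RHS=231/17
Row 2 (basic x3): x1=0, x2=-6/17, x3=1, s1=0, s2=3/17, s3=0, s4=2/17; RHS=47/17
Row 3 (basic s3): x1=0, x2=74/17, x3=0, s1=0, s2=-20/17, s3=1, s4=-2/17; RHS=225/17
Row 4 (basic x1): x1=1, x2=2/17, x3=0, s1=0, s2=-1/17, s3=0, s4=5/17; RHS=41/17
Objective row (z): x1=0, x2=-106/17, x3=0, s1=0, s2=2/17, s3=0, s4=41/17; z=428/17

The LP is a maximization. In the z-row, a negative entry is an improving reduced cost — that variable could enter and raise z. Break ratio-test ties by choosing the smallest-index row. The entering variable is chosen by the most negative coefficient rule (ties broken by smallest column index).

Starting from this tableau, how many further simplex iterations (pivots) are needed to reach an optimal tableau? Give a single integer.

pivot: x2 in, s1 out → z = 3530/83
No improving column remains; optimal.

1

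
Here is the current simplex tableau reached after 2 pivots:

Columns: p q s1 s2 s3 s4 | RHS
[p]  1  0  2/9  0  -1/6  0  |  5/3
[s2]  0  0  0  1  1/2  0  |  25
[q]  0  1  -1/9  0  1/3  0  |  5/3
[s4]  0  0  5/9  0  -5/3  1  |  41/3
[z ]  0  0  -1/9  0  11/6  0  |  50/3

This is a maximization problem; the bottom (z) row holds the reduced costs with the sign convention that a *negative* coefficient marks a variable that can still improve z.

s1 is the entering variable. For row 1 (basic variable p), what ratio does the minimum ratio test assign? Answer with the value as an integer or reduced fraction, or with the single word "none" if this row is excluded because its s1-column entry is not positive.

Ratio = RHS / (s1 entry) = (5/3) / (2/9) = 15/2.

15/2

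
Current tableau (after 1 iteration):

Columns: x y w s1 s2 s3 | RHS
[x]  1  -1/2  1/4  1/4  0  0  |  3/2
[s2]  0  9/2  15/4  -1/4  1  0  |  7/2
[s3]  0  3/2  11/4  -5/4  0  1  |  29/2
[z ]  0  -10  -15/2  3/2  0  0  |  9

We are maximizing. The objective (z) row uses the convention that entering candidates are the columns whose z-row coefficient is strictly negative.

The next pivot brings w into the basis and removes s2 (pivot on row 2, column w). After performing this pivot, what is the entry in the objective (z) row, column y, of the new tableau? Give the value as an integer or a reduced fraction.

-1

Pivot element is row 2, column w: 15/4.
Normalize row 2: new (row 2, y) = (9/2)/(15/4) = 6/5.
z-row ← z-row − (-15/2)·(new row 2): -10 − (-15/2)·(6/5) = -1.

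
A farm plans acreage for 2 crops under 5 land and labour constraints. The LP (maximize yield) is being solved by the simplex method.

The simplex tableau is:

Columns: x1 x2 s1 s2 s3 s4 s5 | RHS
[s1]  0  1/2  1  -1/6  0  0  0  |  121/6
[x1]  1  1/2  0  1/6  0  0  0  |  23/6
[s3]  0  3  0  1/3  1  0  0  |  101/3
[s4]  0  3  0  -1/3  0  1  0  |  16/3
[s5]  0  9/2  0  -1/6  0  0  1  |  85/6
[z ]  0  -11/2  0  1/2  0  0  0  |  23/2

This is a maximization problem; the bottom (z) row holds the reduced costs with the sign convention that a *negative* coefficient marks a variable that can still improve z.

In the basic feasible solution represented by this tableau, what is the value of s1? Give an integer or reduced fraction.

121/6

s1 is basic (row 1); its value is the RHS of that row: 121/6.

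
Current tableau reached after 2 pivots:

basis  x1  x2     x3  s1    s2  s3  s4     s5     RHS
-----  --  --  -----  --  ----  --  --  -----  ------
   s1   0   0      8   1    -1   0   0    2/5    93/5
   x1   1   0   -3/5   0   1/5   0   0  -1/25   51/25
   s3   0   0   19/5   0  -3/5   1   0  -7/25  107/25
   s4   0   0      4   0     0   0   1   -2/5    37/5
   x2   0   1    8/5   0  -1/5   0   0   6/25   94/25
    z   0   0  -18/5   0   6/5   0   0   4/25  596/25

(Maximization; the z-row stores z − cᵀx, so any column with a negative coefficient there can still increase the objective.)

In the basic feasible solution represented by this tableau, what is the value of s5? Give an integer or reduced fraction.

s5 is nonbasic (not in the basis column), so its value in the current BFS is 0.

0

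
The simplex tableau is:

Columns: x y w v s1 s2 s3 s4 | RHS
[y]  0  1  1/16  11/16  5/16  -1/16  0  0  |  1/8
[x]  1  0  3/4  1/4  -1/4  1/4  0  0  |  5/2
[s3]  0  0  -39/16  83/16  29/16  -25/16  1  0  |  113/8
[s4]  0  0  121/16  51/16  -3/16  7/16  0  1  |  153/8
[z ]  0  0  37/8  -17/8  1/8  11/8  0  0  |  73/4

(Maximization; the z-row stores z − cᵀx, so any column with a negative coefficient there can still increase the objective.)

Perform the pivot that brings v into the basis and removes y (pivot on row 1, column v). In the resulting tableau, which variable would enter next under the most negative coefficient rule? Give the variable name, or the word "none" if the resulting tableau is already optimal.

Pivot element 11/16. New z-row = old z-row − (-17/8)·(row 1/(11/16)).
Updated z-row coefficients: x: 0, y: 34/11, w: 53/11, v: 0, s1: 12/11, s2: 13/11, s3: 0, s4: 0.
No coefficient is strictly negative; the tableau after this pivot is optimal.

none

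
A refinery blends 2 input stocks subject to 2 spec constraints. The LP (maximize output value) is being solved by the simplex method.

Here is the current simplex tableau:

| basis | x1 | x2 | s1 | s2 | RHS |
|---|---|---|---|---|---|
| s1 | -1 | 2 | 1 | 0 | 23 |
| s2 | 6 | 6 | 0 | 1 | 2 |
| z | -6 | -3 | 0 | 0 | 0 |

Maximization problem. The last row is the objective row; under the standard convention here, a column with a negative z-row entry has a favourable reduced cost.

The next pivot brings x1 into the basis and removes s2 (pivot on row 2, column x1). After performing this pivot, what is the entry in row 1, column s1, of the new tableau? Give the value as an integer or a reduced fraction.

1

Pivot element is row 2, column x1: 6.
Normalize row 2: new (row 2, s1) = 0/6 = 0.
row 1 ← row 1 − (-1)·(new row 2): 1 − (-1)·0 = 1.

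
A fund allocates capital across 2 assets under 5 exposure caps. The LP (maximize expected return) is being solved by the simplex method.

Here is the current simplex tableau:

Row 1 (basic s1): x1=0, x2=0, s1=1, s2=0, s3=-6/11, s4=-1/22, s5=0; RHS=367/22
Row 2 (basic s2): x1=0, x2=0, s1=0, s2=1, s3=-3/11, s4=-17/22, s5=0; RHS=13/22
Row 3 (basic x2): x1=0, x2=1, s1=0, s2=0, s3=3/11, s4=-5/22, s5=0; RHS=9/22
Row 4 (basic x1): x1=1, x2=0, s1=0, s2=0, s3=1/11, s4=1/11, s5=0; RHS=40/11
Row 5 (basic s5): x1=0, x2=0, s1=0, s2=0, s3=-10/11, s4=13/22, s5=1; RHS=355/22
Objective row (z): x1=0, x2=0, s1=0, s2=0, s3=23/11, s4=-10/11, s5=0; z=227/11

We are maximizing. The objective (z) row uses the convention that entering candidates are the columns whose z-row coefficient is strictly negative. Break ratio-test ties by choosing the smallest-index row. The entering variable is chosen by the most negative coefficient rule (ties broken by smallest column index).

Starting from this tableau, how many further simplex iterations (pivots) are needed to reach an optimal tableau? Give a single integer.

1

pivot: s4 in, s5 out → z = 591/13
No improving column remains; optimal.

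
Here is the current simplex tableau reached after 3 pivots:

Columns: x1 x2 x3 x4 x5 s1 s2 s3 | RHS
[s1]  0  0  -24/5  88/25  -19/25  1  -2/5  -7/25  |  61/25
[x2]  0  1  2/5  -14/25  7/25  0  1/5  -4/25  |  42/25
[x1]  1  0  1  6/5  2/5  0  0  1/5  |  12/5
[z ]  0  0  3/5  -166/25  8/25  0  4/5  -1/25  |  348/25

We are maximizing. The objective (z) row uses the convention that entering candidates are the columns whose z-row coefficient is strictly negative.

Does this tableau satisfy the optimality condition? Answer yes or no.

Column x4 has objective-row coefficient -166/25, which is negative; an improving pivot exists, so not yet optimal.

no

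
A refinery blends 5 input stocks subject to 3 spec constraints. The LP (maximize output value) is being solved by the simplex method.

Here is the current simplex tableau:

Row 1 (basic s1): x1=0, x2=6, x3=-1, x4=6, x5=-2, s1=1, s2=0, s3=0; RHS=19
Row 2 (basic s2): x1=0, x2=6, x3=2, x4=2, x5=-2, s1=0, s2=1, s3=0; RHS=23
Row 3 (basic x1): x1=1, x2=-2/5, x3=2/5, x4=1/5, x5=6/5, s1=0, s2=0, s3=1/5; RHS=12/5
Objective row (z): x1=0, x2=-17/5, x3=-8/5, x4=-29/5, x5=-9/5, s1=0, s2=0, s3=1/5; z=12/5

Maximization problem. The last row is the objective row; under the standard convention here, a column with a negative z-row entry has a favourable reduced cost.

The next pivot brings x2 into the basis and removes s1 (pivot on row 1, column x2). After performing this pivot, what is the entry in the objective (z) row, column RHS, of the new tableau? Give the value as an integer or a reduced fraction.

Pivot element is row 1, column x2: 6.
Normalize row 1: new (row 1, RHS) = 19/6 = 19/6.
z-row ← z-row − (-17/5)·(new row 1): 12/5 − (-17/5)·(19/6) = 79/6.

79/6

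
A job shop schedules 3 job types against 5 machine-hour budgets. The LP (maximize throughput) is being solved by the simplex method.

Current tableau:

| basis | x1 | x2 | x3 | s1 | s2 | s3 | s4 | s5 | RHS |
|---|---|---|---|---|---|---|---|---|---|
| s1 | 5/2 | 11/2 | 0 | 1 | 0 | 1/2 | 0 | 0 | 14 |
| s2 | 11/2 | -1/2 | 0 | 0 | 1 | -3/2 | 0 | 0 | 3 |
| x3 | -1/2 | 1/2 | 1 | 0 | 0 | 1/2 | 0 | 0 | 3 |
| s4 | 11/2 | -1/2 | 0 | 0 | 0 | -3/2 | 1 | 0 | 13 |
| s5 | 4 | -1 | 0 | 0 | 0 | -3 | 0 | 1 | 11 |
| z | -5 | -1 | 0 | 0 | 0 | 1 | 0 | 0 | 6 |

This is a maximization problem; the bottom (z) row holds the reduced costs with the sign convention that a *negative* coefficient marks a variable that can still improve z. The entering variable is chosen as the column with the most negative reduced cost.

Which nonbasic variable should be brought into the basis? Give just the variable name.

Objective-row coefficients: x1: -5, x2: -1, x3: 0, s1: 0, s2: 0, s3: 1, s4: 0, s5: 0.
The most negative is -5 in column x1, so x1 enters.

x1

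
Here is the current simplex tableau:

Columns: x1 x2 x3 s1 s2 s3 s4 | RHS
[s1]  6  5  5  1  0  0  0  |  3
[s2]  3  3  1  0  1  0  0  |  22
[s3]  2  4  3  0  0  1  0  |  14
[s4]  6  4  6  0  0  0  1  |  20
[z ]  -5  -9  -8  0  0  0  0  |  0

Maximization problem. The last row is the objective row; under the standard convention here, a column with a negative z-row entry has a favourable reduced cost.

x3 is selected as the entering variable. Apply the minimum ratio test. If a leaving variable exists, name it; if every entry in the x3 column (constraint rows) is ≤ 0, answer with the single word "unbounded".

s1

Ratios: row 1 (s1): 3/5 = 3/5; row 2 (s2): 22/1 = 22; row 3 (s3): 14/3 = 14/3; row 4 (s4): 20/6 = 10/3.
Minimum ratio is in the s1 row, so s1 leaves.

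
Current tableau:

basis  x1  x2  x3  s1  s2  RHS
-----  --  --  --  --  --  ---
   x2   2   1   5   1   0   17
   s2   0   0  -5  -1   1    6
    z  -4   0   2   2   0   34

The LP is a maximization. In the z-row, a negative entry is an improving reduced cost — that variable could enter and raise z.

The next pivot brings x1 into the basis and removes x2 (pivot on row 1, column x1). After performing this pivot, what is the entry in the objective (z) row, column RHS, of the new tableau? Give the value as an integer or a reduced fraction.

68

Pivot element is row 1, column x1: 2.
Normalize row 1: new (row 1, RHS) = 17/2 = 17/2.
z-row ← z-row − (-4)·(new row 1): 34 − (-4)·(17/2) = 68.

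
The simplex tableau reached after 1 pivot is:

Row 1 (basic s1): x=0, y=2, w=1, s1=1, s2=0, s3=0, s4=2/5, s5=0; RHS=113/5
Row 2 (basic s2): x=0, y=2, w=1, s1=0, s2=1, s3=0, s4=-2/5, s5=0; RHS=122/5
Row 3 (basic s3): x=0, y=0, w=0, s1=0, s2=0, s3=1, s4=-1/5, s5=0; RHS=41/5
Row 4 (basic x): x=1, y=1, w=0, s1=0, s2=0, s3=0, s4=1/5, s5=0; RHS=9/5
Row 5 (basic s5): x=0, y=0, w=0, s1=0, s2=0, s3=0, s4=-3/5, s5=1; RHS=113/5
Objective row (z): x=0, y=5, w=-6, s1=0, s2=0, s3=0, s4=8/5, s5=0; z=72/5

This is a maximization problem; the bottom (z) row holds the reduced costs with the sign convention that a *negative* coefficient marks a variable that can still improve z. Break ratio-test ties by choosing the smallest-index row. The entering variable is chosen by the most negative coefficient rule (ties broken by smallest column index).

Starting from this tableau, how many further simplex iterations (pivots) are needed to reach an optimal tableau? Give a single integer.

1

pivot: w in, s1 out → z = 150
No improving column remains; optimal.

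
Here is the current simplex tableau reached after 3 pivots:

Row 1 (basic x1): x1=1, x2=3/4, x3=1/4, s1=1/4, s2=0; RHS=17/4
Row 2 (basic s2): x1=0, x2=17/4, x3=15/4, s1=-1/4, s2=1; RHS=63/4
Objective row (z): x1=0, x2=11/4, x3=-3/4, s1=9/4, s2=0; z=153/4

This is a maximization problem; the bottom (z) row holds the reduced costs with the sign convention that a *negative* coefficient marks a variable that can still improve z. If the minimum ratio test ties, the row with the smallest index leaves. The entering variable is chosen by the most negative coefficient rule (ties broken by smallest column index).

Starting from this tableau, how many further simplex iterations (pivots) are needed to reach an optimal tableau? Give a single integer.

1

pivot: x3 in, s2 out → z = 207/5
No improving column remains; optimal.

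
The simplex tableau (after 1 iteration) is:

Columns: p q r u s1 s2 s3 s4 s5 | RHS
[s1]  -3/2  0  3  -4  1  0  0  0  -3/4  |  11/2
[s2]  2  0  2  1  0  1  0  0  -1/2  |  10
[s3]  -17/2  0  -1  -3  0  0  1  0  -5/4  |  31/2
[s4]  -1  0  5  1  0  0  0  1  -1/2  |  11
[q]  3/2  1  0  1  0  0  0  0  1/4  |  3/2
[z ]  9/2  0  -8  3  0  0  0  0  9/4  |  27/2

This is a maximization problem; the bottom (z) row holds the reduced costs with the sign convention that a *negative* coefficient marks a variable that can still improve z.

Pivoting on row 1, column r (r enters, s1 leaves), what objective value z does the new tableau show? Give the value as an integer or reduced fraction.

Minimum ratio for r: (11/2)/3 = 11/6.
z changes by −(z-row coeff of r)·ratio = −(-8)·(11/6) = 44/3.
New z = 27/2 + (44/3) = 169/6.

169/6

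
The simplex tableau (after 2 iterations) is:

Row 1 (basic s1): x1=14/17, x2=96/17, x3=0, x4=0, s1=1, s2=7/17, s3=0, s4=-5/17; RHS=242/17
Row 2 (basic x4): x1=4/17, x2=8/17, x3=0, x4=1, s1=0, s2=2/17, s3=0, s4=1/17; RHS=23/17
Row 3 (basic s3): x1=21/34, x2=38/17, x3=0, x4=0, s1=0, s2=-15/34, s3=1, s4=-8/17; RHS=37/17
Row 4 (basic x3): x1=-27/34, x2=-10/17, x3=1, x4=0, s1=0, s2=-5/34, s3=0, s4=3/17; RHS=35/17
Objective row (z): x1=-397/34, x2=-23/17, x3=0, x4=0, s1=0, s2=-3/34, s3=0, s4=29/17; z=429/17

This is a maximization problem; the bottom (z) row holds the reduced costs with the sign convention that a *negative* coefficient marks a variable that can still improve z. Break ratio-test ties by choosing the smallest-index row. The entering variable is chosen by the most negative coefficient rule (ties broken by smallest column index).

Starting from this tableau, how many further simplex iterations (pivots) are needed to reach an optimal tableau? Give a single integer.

3

pivot: x1 in, s3 out → z = 1394/21
pivot: s2 in, x4 out → z = 491/6
pivot: s4 in, s2 out → z = 411/5
No improving column remains; optimal.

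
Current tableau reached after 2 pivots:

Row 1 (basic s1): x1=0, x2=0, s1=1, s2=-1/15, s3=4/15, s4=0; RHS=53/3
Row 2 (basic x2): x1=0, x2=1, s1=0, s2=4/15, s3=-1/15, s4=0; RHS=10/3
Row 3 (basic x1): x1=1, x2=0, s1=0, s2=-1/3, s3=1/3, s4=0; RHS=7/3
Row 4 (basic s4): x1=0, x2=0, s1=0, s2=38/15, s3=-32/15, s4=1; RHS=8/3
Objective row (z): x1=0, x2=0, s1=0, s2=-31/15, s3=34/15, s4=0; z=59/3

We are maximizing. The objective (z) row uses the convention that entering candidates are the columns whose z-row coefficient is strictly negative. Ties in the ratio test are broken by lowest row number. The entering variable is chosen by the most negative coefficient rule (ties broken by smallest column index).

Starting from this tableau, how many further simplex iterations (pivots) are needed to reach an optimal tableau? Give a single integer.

1

pivot: s2 in, s4 out → z = 415/19
No improving column remains; optimal.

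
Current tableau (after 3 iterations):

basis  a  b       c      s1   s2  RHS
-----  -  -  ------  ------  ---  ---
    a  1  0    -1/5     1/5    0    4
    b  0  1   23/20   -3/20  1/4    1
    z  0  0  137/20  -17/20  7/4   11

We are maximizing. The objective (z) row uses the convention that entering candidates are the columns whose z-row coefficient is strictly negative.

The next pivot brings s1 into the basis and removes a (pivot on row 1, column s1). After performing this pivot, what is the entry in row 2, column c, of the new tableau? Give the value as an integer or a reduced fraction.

Pivot element is row 1, column s1: 1/5.
Normalize row 1: new (row 1, c) = (-1/5)/(1/5) = -1.
row 2 ← row 2 − (-3/20)·(new row 1): 23/20 − (-3/20)·(-1) = 1.

1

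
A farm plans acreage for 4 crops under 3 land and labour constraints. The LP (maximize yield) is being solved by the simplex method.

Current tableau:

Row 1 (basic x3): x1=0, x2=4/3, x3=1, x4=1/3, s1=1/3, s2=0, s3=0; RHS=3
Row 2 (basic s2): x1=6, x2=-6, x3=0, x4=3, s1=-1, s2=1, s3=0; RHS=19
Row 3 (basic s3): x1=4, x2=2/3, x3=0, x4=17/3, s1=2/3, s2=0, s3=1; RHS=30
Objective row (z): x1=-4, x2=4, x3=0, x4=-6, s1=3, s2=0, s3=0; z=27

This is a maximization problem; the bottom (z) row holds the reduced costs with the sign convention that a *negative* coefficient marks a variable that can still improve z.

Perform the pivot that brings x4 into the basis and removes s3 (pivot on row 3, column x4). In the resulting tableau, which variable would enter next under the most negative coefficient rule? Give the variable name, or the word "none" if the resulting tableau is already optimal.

Pivot element 17/3. New z-row = old z-row − (-6)·(row 3/(17/3)).
Updated z-row coefficients: x1: 4/17, x2: 80/17, x3: 0, x4: 0, s1: 63/17, s2: 0, s3: 18/17.
No coefficient is strictly negative; the tableau after this pivot is optimal.

none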